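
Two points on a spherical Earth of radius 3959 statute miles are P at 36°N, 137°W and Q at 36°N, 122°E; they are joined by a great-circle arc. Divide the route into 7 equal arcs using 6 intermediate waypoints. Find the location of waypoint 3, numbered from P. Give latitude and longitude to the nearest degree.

From cos δ = sin φ₁ sin φ₂ + cos φ₁ cos φ₂ cos Δλ, the central angle is δ ≈ 1.348 rad (77.3°).
Interpolate at f = 3/7 with slerp weights a = sin((1−f)δ)/sin δ ≈ 0.714, b = sin(fδ)/sin δ ≈ 0.560.
p = a·p₁ + b·p₂ ≈ (-0.663, -0.010, 0.749); φ = arcsin(p_z) ≈ 48.50°, λ = atan2(p_y, p_x) ≈ -179.16°.

≈ 48°N, 179°W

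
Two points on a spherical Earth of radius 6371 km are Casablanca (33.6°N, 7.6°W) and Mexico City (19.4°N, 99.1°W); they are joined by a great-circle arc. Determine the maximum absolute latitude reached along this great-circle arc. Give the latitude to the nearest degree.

The great circle lies in the plane with unit normal n̂ = (p₁ × p₂)/|p₁ × p₂|.
Here n̂_z ≈ -0.796; the vertex latitude is φ_max = arccos|n̂_z| ≈ 37.2°.
Check via Clairaut: cos φ_max = |cos φ₁| · sin C = cos(33.6°)·sin(72.9°) ≈ 0.796, again giving ≈ 37.2°.

≈ 37°N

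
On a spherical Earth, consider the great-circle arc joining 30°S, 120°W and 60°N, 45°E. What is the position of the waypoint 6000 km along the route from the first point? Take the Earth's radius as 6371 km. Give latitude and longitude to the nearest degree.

≈ 23°N, 108°W

Write both endpoints as unit vectors p₁, p₂ with components (cos φ cos λ, cos φ sin λ, sin φ).
The central angle between the endpoints is δ = arccos(p₁·p₂) ≈ 2.589 rad (148.4°). The total great-circle distance is δ·R ≈ 2.589 × 6371 ≈ 16496 km, so the target fraction is f = 6000/16496 ≈ 0.364.
Interpolate at f ≈ 0.364 with slerp weights a = sin((1−f)δ)/sin δ ≈ 1.900, b = sin(fδ)/sin δ ≈ 1.541.
p = a·p₁ + b·p₂ ≈ (-0.278, -0.880, 0.384); φ = arcsin(p_z) ≈ 22.61°, λ = atan2(p_y, p_x) ≈ -107.52°.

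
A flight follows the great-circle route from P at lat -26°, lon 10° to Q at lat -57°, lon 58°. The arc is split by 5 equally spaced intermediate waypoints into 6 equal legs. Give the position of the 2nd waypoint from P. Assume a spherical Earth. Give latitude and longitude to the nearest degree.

Write both endpoints as unit vectors p₁, p₂ with components (cos φ cos λ, cos φ sin λ, sin φ).
The central angle between the endpoints is δ = arccos(p₁·p₂) ≈ 0.802 rad (46.0°).
Interpolate at f = 2/6 with slerp weights a = sin((1−f)δ)/sin δ ≈ 0.709, b = sin(fδ)/sin δ ≈ 0.368.
p = a·p₁ + b·p₂ ≈ (0.734, 0.280, -0.619); φ = arcsin(p_z) ≈ -38.25°, λ = atan2(p_y, p_x) ≈ 20.92°.

≈ lat -38°, lon 21°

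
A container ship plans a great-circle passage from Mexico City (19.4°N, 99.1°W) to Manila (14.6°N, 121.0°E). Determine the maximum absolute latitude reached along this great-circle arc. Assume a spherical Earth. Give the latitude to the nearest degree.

The great circle lies in the plane with unit normal n̂ = (p₁ × p₂)/|p₁ × p₂|.
Here n̂_z ≈ -0.745; the vertex latitude is φ_max = arccos|n̂_z| ≈ 41.8°.
Check via Clairaut: cos φ_max = |cos φ₁| · sin C = cos(19.4°)·sin(52.2°) ≈ 0.745, again giving ≈ 41.8°.

≈ 42°N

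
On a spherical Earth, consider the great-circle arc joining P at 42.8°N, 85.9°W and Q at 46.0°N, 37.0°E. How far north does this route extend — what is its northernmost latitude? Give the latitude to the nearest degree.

The great circle lies in the plane with unit normal n̂ = (p₁ × p₂)/|p₁ × p₂|.
Here n̂_z ≈ +0.438; the vertex latitude is φ_max = arccos|n̂_z| ≈ 64.0°.
Check via Clairaut: cos φ_max = |cos φ₁| · sin C = cos(42.8°)·sin(36.6°) ≈ 0.438, again giving ≈ 64.0°.

≈ 64°N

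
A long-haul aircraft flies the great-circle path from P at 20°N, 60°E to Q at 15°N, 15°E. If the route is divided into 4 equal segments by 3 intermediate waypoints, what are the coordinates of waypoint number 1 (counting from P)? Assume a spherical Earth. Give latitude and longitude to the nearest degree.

≈ 20°N, 49°E

Convert each endpoint to a unit vector on the sphere (x = cos φ cos λ, y = cos φ sin λ, z = sin φ).
The central angle between the endpoints is δ = arccos(p₁·p₂) ≈ 0.752 rad (43.1°).
Interpolate at f = 1/4 with slerp weights a = sin((1−f)δ)/sin δ ≈ 0.783, b = sin(fδ)/sin δ ≈ 0.274.
p = a·p₁ + b·p₂ ≈ (0.623, 0.705, 0.338); φ = arcsin(p_z) ≈ 19.78°, λ = atan2(p_y, p_x) ≈ 48.55°.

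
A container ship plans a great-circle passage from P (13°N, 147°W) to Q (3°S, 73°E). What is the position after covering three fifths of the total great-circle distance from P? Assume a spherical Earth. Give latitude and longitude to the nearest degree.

From cos δ = sin φ₁ sin φ₂ + cos φ₁ cos φ₂ cos Δλ, the central angle is δ ≈ 2.430 rad (139.2°).
Interpolate at f = 3/5 with slerp weights a = sin((1−f)δ)/sin δ ≈ 1.264, b = sin(fδ)/sin δ ≈ 1.521.
p = a·p₁ + b·p₂ ≈ (-0.589, 0.782, 0.205); φ = arcsin(p_z) ≈ 11.82°, λ = atan2(p_y, p_x) ≈ 127.01°.

≈ (12°N, 127°E)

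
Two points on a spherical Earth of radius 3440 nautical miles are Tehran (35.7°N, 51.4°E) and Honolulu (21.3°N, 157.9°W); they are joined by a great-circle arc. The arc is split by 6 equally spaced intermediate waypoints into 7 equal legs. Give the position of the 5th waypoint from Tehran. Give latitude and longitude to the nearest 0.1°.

The haversine formula gives a central angle δ ≈ 2.035 rad (116.6°) between the endpoints.
Interpolate at f = 5/7 with slerp weights a = sin((1−f)δ)/sin δ ≈ 0.614, b = sin(fδ)/sin δ ≈ 1.111.
p = a·p₁ + b·p₂ ≈ (-0.648, 0.001, 0.762); φ = arcsin(p_z) ≈ 49.64°, λ = atan2(p_y, p_x) ≈ 179.95°.

≈ (49.6°N, 180.0°E)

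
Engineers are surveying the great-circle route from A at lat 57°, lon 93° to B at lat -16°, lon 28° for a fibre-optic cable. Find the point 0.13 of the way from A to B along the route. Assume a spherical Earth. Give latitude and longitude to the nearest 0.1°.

From cos δ = sin φ₁ sin φ₂ + cos φ₁ cos φ₂ cos Δλ, the central angle is δ ≈ 1.581 rad (90.6°).
Interpolate at f = 0.13 with slerp weights a = sin((1−f)δ)/sin δ ≈ 0.981, b = sin(fδ)/sin δ ≈ 0.204.
p = a·p₁ + b·p₂ ≈ (0.145, 0.626, 0.766); φ = arcsin(p_z) ≈ 50.04°, λ = atan2(p_y, p_x) ≈ 76.93°.

≈ lat 50.0°, lon 76.9°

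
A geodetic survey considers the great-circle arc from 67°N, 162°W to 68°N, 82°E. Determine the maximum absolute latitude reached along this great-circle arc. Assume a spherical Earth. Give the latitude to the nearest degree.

The great circle lies in the plane with unit normal n̂ = (p₁ × p₂)/|p₁ × p₂|.
Here n̂_z ≈ -0.214; the vertex latitude is φ_max = arccos|n̂_z| ≈ 77.6°.

≈ 78°N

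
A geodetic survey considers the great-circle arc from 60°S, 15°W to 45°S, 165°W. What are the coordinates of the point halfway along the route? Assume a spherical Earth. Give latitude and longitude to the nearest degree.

≈ 77°S, 123°W

The haversine formula gives a central angle δ ≈ 1.260 rad (72.2°) between the endpoints.
Interpolate at f = 1/2 with slerp weights a = sin((1−f)δ)/sin δ ≈ 0.619, b = sin(fδ)/sin δ ≈ 0.619.
p = a·p₁ + b·p₂ ≈ (-0.124, -0.193, -0.973); φ = arcsin(p_z) ≈ -76.73°, λ = atan2(p_y, p_x) ≈ -122.63°.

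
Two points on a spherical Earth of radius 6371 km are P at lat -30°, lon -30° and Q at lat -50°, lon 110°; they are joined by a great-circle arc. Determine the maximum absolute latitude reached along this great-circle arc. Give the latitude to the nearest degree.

≈ -69°

The great circle lies in the plane with unit normal n̂ = (p₁ × p₂)/|p₁ × p₂|.
Here n̂_z ≈ +0.358; the vertex latitude is φ_max = arccos|n̂_z| ≈ 69.0°.
Check via Clairaut: cos φ_max = |cos φ₁| · sin C = cos(30.0°)·sin(155.6°) ≈ 0.358, again giving ≈ 69.0°.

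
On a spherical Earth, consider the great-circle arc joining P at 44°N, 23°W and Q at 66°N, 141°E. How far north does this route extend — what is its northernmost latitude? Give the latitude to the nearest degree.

≈ 85°N

The great circle lies in the plane with unit normal n̂ = (p₁ × p₂)/|p₁ × p₂|.
Here n̂_z ≈ +0.086; the vertex latitude is φ_max = arccos|n̂_z| ≈ 85.1°.
Check via Clairaut: cos φ_max = |cos φ₁| · sin C = cos(44.0°)·sin(6.9°) ≈ 0.086, again giving ≈ 85.1°.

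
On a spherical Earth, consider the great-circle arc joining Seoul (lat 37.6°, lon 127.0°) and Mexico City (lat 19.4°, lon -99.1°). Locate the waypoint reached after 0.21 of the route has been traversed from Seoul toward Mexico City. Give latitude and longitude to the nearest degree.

≈ lat 51°, lon 153°

Convert each endpoint to a unit vector on the sphere (x = cos φ cos λ, y = cos φ sin λ, z = sin φ).
The central angle between the endpoints is δ = arccos(p₁·p₂) ≈ 1.892 rad (108.4°).
Interpolate at f = 0.21 with slerp weights a = sin((1−f)δ)/sin δ ≈ 1.051, b = sin(fδ)/sin δ ≈ 0.408.
p = a·p₁ + b·p₂ ≈ (-0.562, 0.285, 0.777); φ = arcsin(p_z) ≈ 50.95°, λ = atan2(p_y, p_x) ≈ 153.09°.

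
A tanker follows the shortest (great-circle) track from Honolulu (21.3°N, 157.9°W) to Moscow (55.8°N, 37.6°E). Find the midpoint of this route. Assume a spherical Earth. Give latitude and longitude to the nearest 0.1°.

Convert each endpoint to a unit vector on the sphere (x = cos φ cos λ, y = cos φ sin λ, z = sin φ).
The central angle between the endpoints is δ = arccos(p₁·p₂) ≈ 1.776 rad (101.8°).
Interpolate at f = 1/2 with slerp weights a = sin((1−f)δ)/sin δ ≈ 0.793, b = sin(fδ)/sin δ ≈ 0.793.
p = a·p₁ + b·p₂ ≈ (-0.331, -0.006, 0.944); φ = arcsin(p_z) ≈ 70.65°, λ = atan2(p_y, p_x) ≈ -178.96°.

≈ 70.7°N, 179.0°W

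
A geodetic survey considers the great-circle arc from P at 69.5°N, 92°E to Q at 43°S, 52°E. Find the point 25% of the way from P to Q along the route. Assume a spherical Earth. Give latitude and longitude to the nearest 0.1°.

≈ 42.4°N, 71.8°E

The haversine formula gives a central angle δ ≈ 2.029 rad (116.3°) between the endpoints.
Interpolate at f = 0.25 with slerp weights a = sin((1−f)δ)/sin δ ≈ 1.114, b = sin(fδ)/sin δ ≈ 0.542.
p = a·p₁ + b·p₂ ≈ (0.230, 0.702, 0.674); φ = arcsin(p_z) ≈ 42.36°, λ = atan2(p_y, p_x) ≈ 71.84°.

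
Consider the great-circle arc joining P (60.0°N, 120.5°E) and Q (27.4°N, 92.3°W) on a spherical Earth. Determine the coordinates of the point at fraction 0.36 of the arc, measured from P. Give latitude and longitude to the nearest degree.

From cos δ = sin φ₁ sin φ₂ + cos φ₁ cos φ₂ cos Δλ, the central angle is δ ≈ 1.545 rad (88.5°).
Interpolate at f = 0.36 with slerp weights a = sin((1−f)δ)/sin δ ≈ 0.836, b = sin(fδ)/sin δ ≈ 0.528.
p = a·p₁ + b·p₂ ≈ (-0.231, -0.109, 0.967); φ = arcsin(p_z) ≈ 75.22°, λ = atan2(p_y, p_x) ≈ -154.82°.

≈ (75°N, 155°W)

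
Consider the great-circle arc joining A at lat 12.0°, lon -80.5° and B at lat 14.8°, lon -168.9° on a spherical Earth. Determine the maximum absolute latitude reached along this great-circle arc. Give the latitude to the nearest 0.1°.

≈ 18.5°

The great circle lies in the plane with unit normal n̂ = (p₁ × p₂)/|p₁ × p₂|.
Here n̂_z ≈ -0.948; the vertex latitude is φ_max = arccos|n̂_z| ≈ 18.5°.
Check via Clairaut: cos φ_max = |cos φ₁| · sin C = cos(12.0°)·sin(75.8°) ≈ 0.948, again giving ≈ 18.5°.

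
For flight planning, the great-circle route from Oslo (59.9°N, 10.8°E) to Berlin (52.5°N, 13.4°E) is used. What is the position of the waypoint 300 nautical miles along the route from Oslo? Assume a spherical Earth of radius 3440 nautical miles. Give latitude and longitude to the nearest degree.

≈ 55°N, 13°E

Write both endpoints as unit vectors p₁, p₂ with components (cos φ cos λ, cos φ sin λ, sin φ).
The central angle between the endpoints is δ = arccos(p₁·p₂) ≈ 0.132 rad (7.5°). The total great-circle distance is δ·R ≈ 0.132 × 3440 ≈ 453 nmi, so the target fraction is f = 300/453 ≈ 0.663.
Interpolate at f ≈ 0.663 with slerp weights a = sin((1−f)δ)/sin δ ≈ 0.338, b = sin(fδ)/sin δ ≈ 0.664.
p = a·p₁ + b·p₂ ≈ (0.560, 0.125, 0.819); φ = arcsin(p_z) ≈ 55.00°, λ = atan2(p_y, p_x) ≈ 12.63°.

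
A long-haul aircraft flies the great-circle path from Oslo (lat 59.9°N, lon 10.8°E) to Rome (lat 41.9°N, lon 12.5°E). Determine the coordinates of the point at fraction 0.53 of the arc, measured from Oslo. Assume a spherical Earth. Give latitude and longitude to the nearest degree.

≈ lat 50°N, lon 12°E

The haversine formula gives a central angle δ ≈ 0.315 rad (18.0°) between the endpoints.
Interpolate at f = 0.53 with slerp weights a = sin((1−f)δ)/sin δ ≈ 0.476, b = sin(fδ)/sin δ ≈ 0.536.
p = a·p₁ + b·p₂ ≈ (0.624, 0.131, 0.770); φ = arcsin(p_z) ≈ 50.36°, λ = atan2(p_y, p_x) ≈ 11.86°.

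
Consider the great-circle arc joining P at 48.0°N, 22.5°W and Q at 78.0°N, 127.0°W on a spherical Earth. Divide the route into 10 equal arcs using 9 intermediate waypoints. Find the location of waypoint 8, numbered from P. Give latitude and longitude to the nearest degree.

Write both endpoints as unit vectors p₁, p₂ with components (cos φ cos λ, cos φ sin λ, sin φ).
The central angle between the endpoints is δ = arccos(p₁·p₂) ≈ 0.806 rad (46.2°).
Interpolate at f = 8/10 with slerp weights a = sin((1−f)δ)/sin δ ≈ 0.222, b = sin(fδ)/sin δ ≈ 0.833.
p = a·p₁ + b·p₂ ≈ (0.033, -0.195, 0.980); φ = arcsin(p_z) ≈ 78.57°, λ = atan2(p_y, p_x) ≈ -80.32°.

≈ 79°N, 80°W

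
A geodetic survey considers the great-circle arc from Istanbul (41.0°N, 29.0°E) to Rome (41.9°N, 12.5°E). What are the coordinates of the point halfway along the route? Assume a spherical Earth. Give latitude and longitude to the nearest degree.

Convert each endpoint to a unit vector on the sphere (x = cos φ cos λ, y = cos φ sin λ, z = sin φ).
The central angle between the endpoints is δ = arccos(p₁·p₂) ≈ 0.216 rad (12.4°).
Interpolate at f = 1/2 with slerp weights a = sin((1−f)δ)/sin δ ≈ 0.503, b = sin(fδ)/sin δ ≈ 0.503.
p = a·p₁ + b·p₂ ≈ (0.697, 0.265, 0.666); φ = arcsin(p_z) ≈ 41.75°, λ = atan2(p_y, p_x) ≈ 20.81°.

≈ 42°N, 21°E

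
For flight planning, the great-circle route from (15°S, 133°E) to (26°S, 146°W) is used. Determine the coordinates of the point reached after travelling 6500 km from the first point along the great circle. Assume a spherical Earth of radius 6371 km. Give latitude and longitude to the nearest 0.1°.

≈ (27.7°S, 165.1°W)

Write both endpoints as unit vectors p₁, p₂ with components (cos φ cos λ, cos φ sin λ, sin φ).
The central angle between the endpoints is δ = arccos(p₁·p₂) ≈ 1.319 rad (75.6°). The total great-circle distance is δ·R ≈ 1.319 × 6371 ≈ 8403 km, so the target fraction is f = 6500/8403 ≈ 0.774.
Interpolate at f ≈ 0.774 with slerp weights a = sin((1−f)δ)/sin δ ≈ 0.304, b = sin(fδ)/sin δ ≈ 0.880.
p = a·p₁ + b·p₂ ≈ (-0.856, -0.228, -0.464); φ = arcsin(p_z) ≈ -27.67°, λ = atan2(p_y, p_x) ≈ -165.10°.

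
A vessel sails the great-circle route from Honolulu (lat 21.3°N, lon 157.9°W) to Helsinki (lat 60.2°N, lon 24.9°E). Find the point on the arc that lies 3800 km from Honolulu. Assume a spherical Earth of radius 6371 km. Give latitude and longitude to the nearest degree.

Convert each endpoint to a unit vector on the sphere (x = cos φ cos λ, y = cos φ sin λ, z = sin φ).
The central angle between the endpoints is δ = arccos(p₁·p₂) ≈ 1.719 rad (98.5°). The total great-circle distance is δ·R ≈ 1.719 × 6371 ≈ 10949 km, so the target fraction is f = 3800/10949 ≈ 0.347.
Interpolate at f ≈ 0.347 with slerp weights a = sin((1−f)δ)/sin δ ≈ 0.911, b = sin(fδ)/sin δ ≈ 0.568.
p = a·p₁ + b·p₂ ≈ (-0.530, -0.200, 0.824); φ = arcsin(p_z) ≈ 55.46°, λ = atan2(p_y, p_x) ≈ -159.29°.

≈ lat 55°N, lon 159°W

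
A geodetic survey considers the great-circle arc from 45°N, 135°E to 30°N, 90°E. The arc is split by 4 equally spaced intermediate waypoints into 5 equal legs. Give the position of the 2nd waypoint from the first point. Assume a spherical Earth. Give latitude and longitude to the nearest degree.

≈ 41°N, 115°E

From cos δ = sin φ₁ sin φ₂ + cos φ₁ cos φ₂ cos Δλ, the central angle is δ ≈ 0.666 rad (38.1°).
Interpolate at f = 2/5 with slerp weights a = sin((1−f)δ)/sin δ ≈ 0.630, b = sin(fδ)/sin δ ≈ 0.426.
p = a·p₁ + b·p₂ ≈ (-0.315, 0.684, 0.658); φ = arcsin(p_z) ≈ 41.17°, λ = atan2(p_y, p_x) ≈ 114.72°.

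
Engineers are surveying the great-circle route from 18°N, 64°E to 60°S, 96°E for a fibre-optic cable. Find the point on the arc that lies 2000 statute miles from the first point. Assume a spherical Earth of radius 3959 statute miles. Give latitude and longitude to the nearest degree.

Write both endpoints as unit vectors p₁, p₂ with components (cos φ cos λ, cos φ sin λ, sin φ).
The central angle between the endpoints is δ = arccos(p₁·p₂) ≈ 1.435 rad (82.2°). The total great-circle distance is δ·R ≈ 1.435 × 3959 ≈ 5680 mi, so the target fraction is f = 2000/5680 ≈ 0.352.
Interpolate at f ≈ 0.352 with slerp weights a = sin((1−f)δ)/sin δ ≈ 0.809, b = sin(fδ)/sin δ ≈ 0.488.
p = a·p₁ + b·p₂ ≈ (0.312, 0.934, -0.173); φ = arcsin(p_z) ≈ -9.97°, λ = atan2(p_y, p_x) ≈ 71.55°.

≈ 10°S, 72°E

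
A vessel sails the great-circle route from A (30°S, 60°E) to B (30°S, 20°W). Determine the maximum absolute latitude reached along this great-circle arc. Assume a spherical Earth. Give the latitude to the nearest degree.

The great circle lies in the plane with unit normal n̂ = (p₁ × p₂)/|p₁ × p₂|.
Here n̂_z ≈ -0.799; the vertex latitude is φ_max = arccos|n̂_z| ≈ 37.0°.
Check via Clairaut: cos φ_max = |cos φ₁| · sin C = cos(30.0°)·sin(112.8°) ≈ 0.799, again giving ≈ 37.0°.

≈ 37°S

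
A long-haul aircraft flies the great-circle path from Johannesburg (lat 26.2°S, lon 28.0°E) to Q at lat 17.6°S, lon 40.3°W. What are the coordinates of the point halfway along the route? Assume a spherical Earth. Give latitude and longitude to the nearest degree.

Write both endpoints as unit vectors p₁, p₂ with components (cos φ cos λ, cos φ sin λ, sin φ).
The central angle between the endpoints is δ = arccos(p₁·p₂) ≈ 1.104 rad (63.3°).
Interpolate at f = 1/2 with slerp weights a = sin((1−f)δ)/sin δ ≈ 0.587, b = sin(fδ)/sin δ ≈ 0.587.
p = a·p₁ + b·p₂ ≈ (0.892, -0.115, -0.437); φ = arcsin(p_z) ≈ -25.90°, λ = atan2(p_y, p_x) ≈ -7.32°.

≈ lat 26°S, lon 7°W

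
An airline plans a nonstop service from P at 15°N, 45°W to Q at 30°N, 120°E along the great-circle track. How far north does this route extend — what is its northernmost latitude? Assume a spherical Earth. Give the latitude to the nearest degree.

≈ 73°N

The great circle lies in the plane with unit normal n̂ = (p₁ × p₂)/|p₁ × p₂|.
Here n̂_z ≈ +0.295; the vertex latitude is φ_max = arccos|n̂_z| ≈ 72.9°.
Check via Clairaut: cos φ_max = |cos φ₁| · sin C = cos(15.0°)·sin(17.8°) ≈ 0.295, again giving ≈ 72.9°.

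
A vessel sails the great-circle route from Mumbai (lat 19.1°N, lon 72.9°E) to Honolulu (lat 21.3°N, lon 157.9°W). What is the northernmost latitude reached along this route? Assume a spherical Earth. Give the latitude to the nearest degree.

The great circle lies in the plane with unit normal n̂ = (p₁ × p₂)/|p₁ × p₂|.
Here n̂_z ≈ +0.759; the vertex latitude is φ_max = arccos|n̂_z| ≈ 40.6°.
Check via Clairaut: cos φ_max = |cos φ₁| · sin C = cos(19.1°)·sin(53.4°) ≈ 0.759, again giving ≈ 40.6°.

≈ 41°N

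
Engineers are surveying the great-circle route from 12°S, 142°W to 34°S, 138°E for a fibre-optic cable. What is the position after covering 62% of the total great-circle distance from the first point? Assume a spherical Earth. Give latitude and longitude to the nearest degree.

≈ 32°S, 172°E

Write both endpoints as unit vectors p₁, p₂ with components (cos φ cos λ, cos φ sin λ, sin φ).
The central angle between the endpoints is δ = arccos(p₁·p₂) ≈ 1.311 rad (75.1°).
Interpolate at f = 0.62 with slerp weights a = sin((1−f)δ)/sin δ ≈ 0.494, b = sin(fδ)/sin δ ≈ 0.751.
p = a·p₁ + b·p₂ ≈ (-0.844, 0.119, -0.523); φ = arcsin(p_z) ≈ -31.53°, λ = atan2(p_y, p_x) ≈ 171.97°.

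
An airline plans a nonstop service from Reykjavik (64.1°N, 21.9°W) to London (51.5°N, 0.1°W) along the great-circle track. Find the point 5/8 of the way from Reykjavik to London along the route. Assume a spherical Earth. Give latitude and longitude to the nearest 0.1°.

From cos δ = sin φ₁ sin φ₂ + cos φ₁ cos φ₂ cos Δλ, the central angle is δ ≈ 0.296 rad (17.0°).
Interpolate at f = 5/8 with slerp weights a = sin((1−f)δ)/sin δ ≈ 0.380, b = sin(fδ)/sin δ ≈ 0.631.
p = a·p₁ + b·p₂ ≈ (0.546, -0.063, 0.835); φ = arcsin(p_z) ≈ 56.63°, λ = atan2(p_y, p_x) ≈ -6.53°.

≈ 56.6°N, 6.5°W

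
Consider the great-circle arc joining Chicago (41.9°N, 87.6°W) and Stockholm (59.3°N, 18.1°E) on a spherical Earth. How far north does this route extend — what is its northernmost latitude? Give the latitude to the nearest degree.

≈ 65°N

The great circle lies in the plane with unit normal n̂ = (p₁ × p₂)/|p₁ × p₂|.
Here n̂_z ≈ +0.415; the vertex latitude is φ_max = arccos|n̂_z| ≈ 65.5°.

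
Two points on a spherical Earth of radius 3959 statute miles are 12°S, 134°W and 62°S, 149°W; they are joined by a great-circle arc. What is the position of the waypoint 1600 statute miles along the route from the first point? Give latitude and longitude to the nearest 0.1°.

The haversine formula gives a central angle δ ≈ 0.893 rad (51.2°) between the endpoints. The total great-circle distance is δ·R ≈ 0.893 × 3959 ≈ 3535 mi, so the target fraction is f = 1600/3535 ≈ 0.453.
Interpolate at f ≈ 0.453 with slerp weights a = sin((1−f)δ)/sin δ ≈ 0.603, b = sin(fδ)/sin δ ≈ 0.505.
p = a·p₁ + b·p₂ ≈ (-0.613, -0.546, -0.571); φ = arcsin(p_z) ≈ -34.83°, λ = atan2(p_y, p_x) ≈ -138.29°.

≈ 34.8°S, 138.3°W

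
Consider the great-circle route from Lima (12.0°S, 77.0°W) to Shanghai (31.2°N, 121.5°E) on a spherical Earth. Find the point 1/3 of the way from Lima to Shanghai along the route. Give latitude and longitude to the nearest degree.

≈ (28°N, 111°W)

Convert each endpoint to a unit vector on the sphere (x = cos φ cos λ, y = cos φ sin λ, z = sin φ).
The central angle between the endpoints is δ = arccos(p₁·p₂) ≈ 2.693 rad (154.3°).
Interpolate at f = 1/3 with slerp weights a = sin((1−f)δ)/sin δ ≈ 2.249, b = sin(fδ)/sin δ ≈ 1.804.
p = a·p₁ + b·p₂ ≈ (-0.311, -0.828, 0.467); φ = arcsin(p_z) ≈ 27.83°, λ = atan2(p_y, p_x) ≈ -110.61°.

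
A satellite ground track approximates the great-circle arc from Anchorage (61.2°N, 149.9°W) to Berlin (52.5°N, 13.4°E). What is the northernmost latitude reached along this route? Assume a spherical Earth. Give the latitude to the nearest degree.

The great circle lies in the plane with unit normal n̂ = (p₁ × p₂)/|p₁ × p₂|.
Here n̂_z ≈ +0.093; the vertex latitude is φ_max = arccos|n̂_z| ≈ 84.7°.
Check via Clairaut: cos φ_max = |cos φ₁| · sin C = cos(61.2°)·sin(11.1°) ≈ 0.093, again giving ≈ 84.7°.

≈ 85°N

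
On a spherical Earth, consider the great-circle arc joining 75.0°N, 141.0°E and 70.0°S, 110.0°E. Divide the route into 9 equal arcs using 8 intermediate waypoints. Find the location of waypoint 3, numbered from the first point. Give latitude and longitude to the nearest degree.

≈ 27°N, 125°E

Write both endpoints as unit vectors p₁, p₂ with components (cos φ cos λ, cos φ sin λ, sin φ).
The central angle between the endpoints is δ = arccos(p₁·p₂) ≈ 2.553 rad (146.3°).
Interpolate at f = 3/9 with slerp weights a = sin((1−f)δ)/sin δ ≈ 1.786, b = sin(fδ)/sin δ ≈ 1.355.
p = a·p₁ + b·p₂ ≈ (-0.518, 0.726, 0.452); φ = arcsin(p_z) ≈ 26.88°, λ = atan2(p_y, p_x) ≈ 125.48°.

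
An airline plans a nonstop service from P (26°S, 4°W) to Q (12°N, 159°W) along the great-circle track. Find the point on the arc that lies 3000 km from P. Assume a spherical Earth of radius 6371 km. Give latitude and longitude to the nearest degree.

Convert each endpoint to a unit vector on the sphere (x = cos φ cos λ, y = cos φ sin λ, z = sin φ).
The central angle between the endpoints is δ = arccos(p₁·p₂) ≈ 2.664 rad (152.6°). The total great-circle distance is δ·R ≈ 2.664 × 6371 ≈ 16970 km, so the target fraction is f = 3000/16970 ≈ 0.177.
Interpolate at f ≈ 0.177 with slerp weights a = sin((1−f)δ)/sin δ ≈ 1.767, b = sin(fδ)/sin δ ≈ 0.986.
p = a·p₁ + b·p₂ ≈ (0.684, -0.457, -0.570); φ = arcsin(p_z) ≈ -34.72°, λ = atan2(p_y, p_x) ≈ -33.74°.

≈ (35°S, 34°W)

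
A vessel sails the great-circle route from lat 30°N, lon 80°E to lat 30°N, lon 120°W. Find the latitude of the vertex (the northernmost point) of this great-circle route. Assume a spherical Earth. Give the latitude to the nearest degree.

The great circle lies in the plane with unit normal n̂ = (p₁ × p₂)/|p₁ × p₂|.
Here n̂_z ≈ +0.288; the vertex latitude is φ_max = arccos|n̂_z| ≈ 73.3°.
Check via Clairaut: cos φ_max = |cos φ₁| · sin C = cos(30.0°)·sin(19.4°) ≈ 0.288, again giving ≈ 73.3°.

≈ 73°N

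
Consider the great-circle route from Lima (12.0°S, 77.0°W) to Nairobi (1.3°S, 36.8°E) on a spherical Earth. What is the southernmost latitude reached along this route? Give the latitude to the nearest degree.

The great circle lies in the plane with unit normal n̂ = (p₁ × p₂)/|p₁ × p₂|.
Here n̂_z ≈ +0.972; the vertex latitude is φ_max = arccos|n̂_z| ≈ 13.7°.

≈ 14°S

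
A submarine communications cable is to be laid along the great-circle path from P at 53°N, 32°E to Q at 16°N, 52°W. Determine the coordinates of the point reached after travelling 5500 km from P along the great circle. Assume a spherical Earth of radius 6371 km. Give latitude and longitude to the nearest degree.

≈ 34°N, 34°W

Write both endpoints as unit vectors p₁, p₂ with components (cos φ cos λ, cos φ sin λ, sin φ).
The central angle between the endpoints is δ = arccos(p₁·p₂) ≈ 1.286 rad (73.7°). The total great-circle distance is δ·R ≈ 1.286 × 6371 ≈ 8195 km, so the target fraction is f = 5500/8195 ≈ 0.671.
Interpolate at f ≈ 0.671 with slerp weights a = sin((1−f)δ)/sin δ ≈ 0.428, b = sin(fδ)/sin δ ≈ 0.792.
p = a·p₁ + b·p₂ ≈ (0.687, -0.463, 0.560); φ = arcsin(p_z) ≈ 34.05°, λ = atan2(p_y, p_x) ≈ -34.00°.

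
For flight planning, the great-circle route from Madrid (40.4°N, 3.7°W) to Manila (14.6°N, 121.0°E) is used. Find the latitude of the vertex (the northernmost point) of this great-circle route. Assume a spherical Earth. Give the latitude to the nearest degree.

≈ 51°N

The great circle lies in the plane with unit normal n̂ = (p₁ × p₂)/|p₁ × p₂|.
Here n̂_z ≈ +0.627; the vertex latitude is φ_max = arccos|n̂_z| ≈ 51.2°.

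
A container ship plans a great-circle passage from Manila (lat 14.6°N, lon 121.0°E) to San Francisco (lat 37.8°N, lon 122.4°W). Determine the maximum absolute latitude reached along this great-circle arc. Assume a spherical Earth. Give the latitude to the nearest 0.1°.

≈ 45.9°N

The great circle lies in the plane with unit normal n̂ = (p₁ × p₂)/|p₁ × p₂|.
Here n̂_z ≈ +0.696; the vertex latitude is φ_max = arccos|n̂_z| ≈ 45.9°.
Check via Clairaut: cos φ_max = |cos φ₁| · sin C = cos(14.6°)·sin(46.0°) ≈ 0.696, again giving ≈ 45.9°.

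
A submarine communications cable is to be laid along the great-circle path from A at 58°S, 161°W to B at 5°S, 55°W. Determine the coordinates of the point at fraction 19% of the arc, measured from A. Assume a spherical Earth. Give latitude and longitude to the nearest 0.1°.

Convert each endpoint to a unit vector on the sphere (x = cos φ cos λ, y = cos φ sin λ, z = sin φ).
The central angle between the endpoints is δ = arccos(p₁·p₂) ≈ 1.642 rad (94.1°).
Interpolate at f = 0.19 with slerp weights a = sin((1−f)δ)/sin δ ≈ 0.974, b = sin(fδ)/sin δ ≈ 0.308.
p = a·p₁ + b·p₂ ≈ (-0.312, -0.419, -0.853); φ = arcsin(p_z) ≈ -58.50°, λ = atan2(p_y, p_x) ≈ -126.66°.

≈ 58.5°S, 126.7°W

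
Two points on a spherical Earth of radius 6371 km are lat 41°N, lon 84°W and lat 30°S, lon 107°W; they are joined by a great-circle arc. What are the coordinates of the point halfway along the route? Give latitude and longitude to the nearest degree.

≈ lat 6°N, lon 96°W

Write both endpoints as unit vectors p₁, p₂ with components (cos φ cos λ, cos φ sin λ, sin φ).
The central angle between the endpoints is δ = arccos(p₁·p₂) ≈ 1.294 rad (74.1°).
Interpolate at f = 1/2 with slerp weights a = sin((1−f)δ)/sin δ ≈ 0.627, b = sin(fδ)/sin δ ≈ 0.627.
p = a·p₁ + b·p₂ ≈ (-0.109, -0.989, 0.098); φ = arcsin(p_z) ≈ 5.61°, λ = atan2(p_y, p_x) ≈ -96.30°.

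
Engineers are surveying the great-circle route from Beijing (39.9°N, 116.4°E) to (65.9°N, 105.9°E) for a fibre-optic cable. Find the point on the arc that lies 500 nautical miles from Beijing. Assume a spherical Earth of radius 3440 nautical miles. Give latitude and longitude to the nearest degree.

≈ (48°N, 114°E)

Write both endpoints as unit vectors p₁, p₂ with components (cos φ cos λ, cos φ sin λ, sin φ).
The central angle between the endpoints is δ = arccos(p₁·p₂) ≈ 0.466 rad (26.7°). The total great-circle distance is δ·R ≈ 0.466 × 3440 ≈ 1602 nmi, so the target fraction is f = 500/1602 ≈ 0.312.
Interpolate at f ≈ 0.312 with slerp weights a = sin((1−f)δ)/sin δ ≈ 0.701, b = sin(fδ)/sin δ ≈ 0.323.
p = a·p₁ + b·p₂ ≈ (-0.275, 0.609, 0.744); φ = arcsin(p_z) ≈ 48.10°, λ = atan2(p_y, p_x) ≈ 114.34°.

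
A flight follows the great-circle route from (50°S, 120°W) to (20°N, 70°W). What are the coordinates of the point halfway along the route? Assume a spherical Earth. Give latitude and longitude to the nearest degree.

≈ (16°S, 90°W)

Write both endpoints as unit vectors p₁, p₂ with components (cos φ cos λ, cos φ sin λ, sin φ).
The central angle between the endpoints is δ = arccos(p₁·p₂) ≈ 1.444 rad (82.7°).
Interpolate at f = 1/2 with slerp weights a = sin((1−f)δ)/sin δ ≈ 0.666, b = sin(fδ)/sin δ ≈ 0.666.
p = a·p₁ + b·p₂ ≈ (0.000, -0.959, -0.283); φ = arcsin(p_z) ≈ -16.41°, λ = atan2(p_y, p_x) ≈ -90.00°.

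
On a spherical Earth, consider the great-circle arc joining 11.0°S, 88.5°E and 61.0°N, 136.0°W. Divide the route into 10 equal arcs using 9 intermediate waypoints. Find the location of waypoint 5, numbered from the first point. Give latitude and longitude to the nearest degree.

≈ 43°N, 117°E

Write both endpoints as unit vectors p₁, p₂ with components (cos φ cos λ, cos φ sin λ, sin φ).
The central angle between the endpoints is δ = arccos(p₁·p₂) ≈ 2.102 rad (120.4°).
Interpolate at f = 5/10 with slerp weights a = sin((1−f)δ)/sin δ ≈ 1.006, b = sin(fδ)/sin δ ≈ 1.006.
p = a·p₁ + b·p₂ ≈ (-0.325, 0.649, 0.688); φ = arcsin(p_z) ≈ 43.49°, λ = atan2(p_y, p_x) ≈ 116.62°.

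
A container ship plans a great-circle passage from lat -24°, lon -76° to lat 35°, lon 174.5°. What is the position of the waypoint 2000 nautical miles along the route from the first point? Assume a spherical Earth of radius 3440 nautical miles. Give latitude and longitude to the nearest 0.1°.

Write both endpoints as unit vectors p₁, p₂ with components (cos φ cos λ, cos φ sin λ, sin φ).
The central angle between the endpoints is δ = arccos(p₁·p₂) ≈ 2.075 rad (118.9°). The total great-circle distance is δ·R ≈ 2.075 × 3440 ≈ 7138 nmi, so the target fraction is f = 2000/7138 ≈ 0.280.
Interpolate at f ≈ 0.280 with slerp weights a = sin((1−f)δ)/sin δ ≈ 1.139, b = sin(fδ)/sin δ ≈ 0.627.
p = a·p₁ + b·p₂ ≈ (-0.260, -0.960, -0.103); φ = arcsin(p_z) ≈ -5.93°, λ = atan2(p_y, p_x) ≈ -105.14°.

≈ lat -5.9°, lon -105.1°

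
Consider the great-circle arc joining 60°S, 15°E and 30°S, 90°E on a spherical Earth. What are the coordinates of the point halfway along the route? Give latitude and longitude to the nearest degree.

From cos δ = sin φ₁ sin φ₂ + cos φ₁ cos φ₂ cos Δλ, the central angle is δ ≈ 0.994 rad (57.0°).
Interpolate at f = 1/2 with slerp weights a = sin((1−f)δ)/sin δ ≈ 0.569, b = sin(fδ)/sin δ ≈ 0.569.
p = a·p₁ + b·p₂ ≈ (0.275, 0.566, -0.777); φ = arcsin(p_z) ≈ -50.99°, λ = atan2(p_y, p_x) ≈ 64.12°.

≈ 51°S, 64°E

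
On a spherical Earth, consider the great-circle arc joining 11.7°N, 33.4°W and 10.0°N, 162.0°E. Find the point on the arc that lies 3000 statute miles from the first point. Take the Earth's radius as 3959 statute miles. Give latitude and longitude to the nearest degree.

≈ 44°N, 67°W

From cos δ = sin φ₁ sin φ₂ + cos φ₁ cos φ₂ cos Δλ, the central angle is δ ≈ 2.678 rad (153.4°). The total great-circle distance is δ·R ≈ 2.678 × 3959 ≈ 10603 mi, so the target fraction is f = 3000/10603 ≈ 0.283.
Interpolate at f ≈ 0.283 with slerp weights a = sin((1−f)δ)/sin δ ≈ 2.102, b = sin(fδ)/sin δ ≈ 1.537.
p = a·p₁ + b·p₂ ≈ (0.278, -0.665, 0.693); φ = arcsin(p_z) ≈ 43.88°, λ = atan2(p_y, p_x) ≈ -67.30°.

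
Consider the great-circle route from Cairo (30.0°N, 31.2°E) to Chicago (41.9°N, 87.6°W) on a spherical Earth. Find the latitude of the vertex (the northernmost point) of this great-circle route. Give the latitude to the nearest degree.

The great circle lies in the plane with unit normal n̂ = (p₁ × p₂)/|p₁ × p₂|.
Here n̂_z ≈ -0.565; the vertex latitude is φ_max = arccos|n̂_z| ≈ 55.6°.

≈ 56°N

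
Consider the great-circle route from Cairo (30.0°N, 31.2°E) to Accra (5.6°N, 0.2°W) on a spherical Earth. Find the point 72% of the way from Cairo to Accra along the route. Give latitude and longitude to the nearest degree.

Convert each endpoint to a unit vector on the sphere (x = cos φ cos λ, y = cos φ sin λ, z = sin φ).
The central angle between the endpoints is δ = arccos(p₁·p₂) ≈ 0.669 rad (38.3°).
Interpolate at f = 0.72 with slerp weights a = sin((1−f)δ)/sin δ ≈ 0.300, b = sin(fδ)/sin δ ≈ 0.747.
p = a·p₁ + b·p₂ ≈ (0.966, 0.132, 0.223); φ = arcsin(p_z) ≈ 12.89°, λ = atan2(p_y, p_x) ≈ 7.79°.

≈ 13°N, 8°E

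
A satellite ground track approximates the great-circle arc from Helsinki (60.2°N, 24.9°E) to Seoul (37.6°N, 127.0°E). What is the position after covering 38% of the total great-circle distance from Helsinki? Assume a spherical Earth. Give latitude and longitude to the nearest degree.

≈ 63°N, 77°E

Convert each endpoint to a unit vector on the sphere (x = cos φ cos λ, y = cos φ sin λ, z = sin φ).
The central angle between the endpoints is δ = arccos(p₁·p₂) ≈ 1.107 rad (63.5°).
Interpolate at f = 0.38 with slerp weights a = sin((1−f)δ)/sin δ ≈ 0.709, b = sin(fδ)/sin δ ≈ 0.457.
p = a·p₁ + b·p₂ ≈ (0.102, 0.437, 0.894); φ = arcsin(p_z) ≈ 63.33°, λ = atan2(p_y, p_x) ≈ 76.91°.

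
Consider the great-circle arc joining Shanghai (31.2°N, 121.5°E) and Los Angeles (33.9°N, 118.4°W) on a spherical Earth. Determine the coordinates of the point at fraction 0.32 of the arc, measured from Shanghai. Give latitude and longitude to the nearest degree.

≈ (48°N, 154°E)

Write both endpoints as unit vectors p₁, p₂ with components (cos φ cos λ, cos φ sin λ, sin φ).
The central angle between the endpoints is δ = arccos(p₁·p₂) ≈ 1.638 rad (93.8°).
Interpolate at f = 0.32 with slerp weights a = sin((1−f)δ)/sin δ ≈ 0.899, b = sin(fδ)/sin δ ≈ 0.502.
p = a·p₁ + b·p₂ ≈ (-0.600, 0.290, 0.746); φ = arcsin(p_z) ≈ 48.22°, λ = atan2(p_y, p_x) ≈ 154.22°.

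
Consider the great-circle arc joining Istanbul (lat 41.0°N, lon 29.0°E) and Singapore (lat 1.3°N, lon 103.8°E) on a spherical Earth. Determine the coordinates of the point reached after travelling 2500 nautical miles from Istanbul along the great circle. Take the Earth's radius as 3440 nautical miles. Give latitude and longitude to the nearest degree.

≈ lat 24°N, lon 75°E

Convert each endpoint to a unit vector on the sphere (x = cos φ cos λ, y = cos φ sin λ, z = sin φ).
The central angle between the endpoints is δ = arccos(p₁·p₂) ≈ 1.356 rad (77.7°). The total great-circle distance is δ·R ≈ 1.356 × 3440 ≈ 4666 nmi, so the target fraction is f = 2500/4666 ≈ 0.536.
Interpolate at f ≈ 0.536 with slerp weights a = sin((1−f)δ)/sin δ ≈ 0.603, b = sin(fδ)/sin δ ≈ 0.680.
p = a·p₁ + b·p₂ ≈ (0.236, 0.881, 0.411); φ = arcsin(p_z) ≈ 24.26°, λ = atan2(p_y, p_x) ≈ 75.02°.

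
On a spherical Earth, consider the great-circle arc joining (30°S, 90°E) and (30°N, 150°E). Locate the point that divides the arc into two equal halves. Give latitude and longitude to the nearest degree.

Write both endpoints as unit vectors p₁, p₂ with components (cos φ cos λ, cos φ sin λ, sin φ).
The central angle between the endpoints is δ = arccos(p₁·p₂) ≈ 1.445 rad (82.8°).
Interpolate at f = 1/2 with slerp weights a = sin((1−f)δ)/sin δ ≈ 0.667, b = sin(fδ)/sin δ ≈ 0.667.
p = a·p₁ + b·p₂ ≈ (-0.500, 0.866, 0.000); φ = arcsin(p_z) ≈ 0.00°, λ = atan2(p_y, p_x) ≈ 120.00°.

≈ (0°N, 120°E)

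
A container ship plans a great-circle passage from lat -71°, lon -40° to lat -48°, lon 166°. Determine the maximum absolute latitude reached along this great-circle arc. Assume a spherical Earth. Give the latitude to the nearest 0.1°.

The great circle lies in the plane with unit normal n̂ = (p₁ × p₂)/|p₁ × p₂|.
Here n̂_z ≈ -0.111; the vertex latitude is φ_max = arccos|n̂_z| ≈ 83.6°.
Check via Clairaut: cos φ_max = |cos φ₁| · sin C = cos(71.0°)·sin(160.1°) ≈ 0.111, again giving ≈ 83.6°.

≈ -83.6°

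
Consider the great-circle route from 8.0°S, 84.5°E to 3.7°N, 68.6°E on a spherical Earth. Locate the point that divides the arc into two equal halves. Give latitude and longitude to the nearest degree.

Convert each endpoint to a unit vector on the sphere (x = cos φ cos λ, y = cos φ sin λ, z = sin φ).
The central angle between the endpoints is δ = arccos(p₁·p₂) ≈ 0.344 rad (19.7°).
Interpolate at f = 1/2 with slerp weights a = sin((1−f)δ)/sin δ ≈ 0.507, b = sin(fδ)/sin δ ≈ 0.507.
p = a·p₁ + b·p₂ ≈ (0.233, 0.972, -0.038); φ = arcsin(p_z) ≈ -2.17°, λ = atan2(p_y, p_x) ≈ 76.52°.

≈ 2°S, 77°E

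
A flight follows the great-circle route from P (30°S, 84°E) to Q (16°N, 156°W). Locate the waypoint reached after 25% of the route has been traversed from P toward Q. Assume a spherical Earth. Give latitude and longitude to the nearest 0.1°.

Convert each endpoint to a unit vector on the sphere (x = cos φ cos λ, y = cos φ sin λ, z = sin φ).
The central angle between the endpoints is δ = arccos(p₁·p₂) ≈ 2.158 rad (123.6°).
Interpolate at f = 0.25 with slerp weights a = sin((1−f)δ)/sin δ ≈ 1.200, b = sin(fδ)/sin δ ≈ 0.617.
p = a·p₁ + b·p₂ ≈ (-0.433, 0.792, -0.430); φ = arcsin(p_z) ≈ -25.46°, λ = atan2(p_y, p_x) ≈ 118.68°.

≈ (25.5°S, 118.7°E)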